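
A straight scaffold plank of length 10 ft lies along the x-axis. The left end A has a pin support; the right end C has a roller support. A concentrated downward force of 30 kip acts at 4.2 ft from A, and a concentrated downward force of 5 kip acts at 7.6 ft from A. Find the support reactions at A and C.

Taking moments about A: C_y·10 − 30·4.2 − 5·7.6 = 0 → C_y = 164/10 = 16.40 kip.
ΣF_y = 0: A_y + 16.4 − 30 − 5 = 0 → A_y = 18.60 kip.
ΣF_x = 0: no horizontal applied forces, so A_x = 0.

A_x = 0, A_y = 18.60 kip, C_y = 16.40 kip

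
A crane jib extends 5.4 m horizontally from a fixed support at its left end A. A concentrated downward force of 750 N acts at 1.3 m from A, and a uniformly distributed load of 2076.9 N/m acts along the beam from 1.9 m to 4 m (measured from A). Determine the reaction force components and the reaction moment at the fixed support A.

A_x = 0, A_y = 5111 N, M_A = 13840 N·m

Resultant of the distributed load: 2076.9 × 2.1 = 4361.49 N at 2.95 m from A.
ΣF_x = 0: A_x = 0.
ΣF_y = 0: A_y − 750 − 2076.9·2.1 = 0 → A_y = 5111 N.
ΣM about A: M_A − 750·1.3 − (2076.9·2.1)·2.95 = 0 → M_A = 13840 N·m.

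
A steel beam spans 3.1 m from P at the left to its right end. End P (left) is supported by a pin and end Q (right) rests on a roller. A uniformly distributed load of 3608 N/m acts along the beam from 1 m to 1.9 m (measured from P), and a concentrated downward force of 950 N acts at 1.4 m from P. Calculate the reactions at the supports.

P_x = 0, P_y = 2249 N, Q_y = 1948 N

Resultant of the distributed load: 3608 × 0.9 = 3247.2 N at 1.45 m from P.
Moments about P: Q_y·3.1 − (3608·0.9)·1.45 − 950·1.4 = 0 → Q_y = 6038.44/3.1 = 1947.88 ≈ 1948 N.
ΣF_y = 0: P_y + 1947.88 − 3608·0.9 − 950 = 0 → P_y = 2249 N.
ΣF_x = 0: no horizontal applied forces, so P_x = 0.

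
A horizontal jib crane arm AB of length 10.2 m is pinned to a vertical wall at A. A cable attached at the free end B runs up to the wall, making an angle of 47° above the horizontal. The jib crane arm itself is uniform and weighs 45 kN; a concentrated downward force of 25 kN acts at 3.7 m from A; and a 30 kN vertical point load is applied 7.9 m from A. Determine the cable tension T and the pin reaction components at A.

T = 74.93 kN, A_x = 51.11 kN, A_y = 45.20 kN

ΣM about A: T·sin47°·10.2 − 45·5.1 − 25·3.7 − 30·7.9 = 0 → T = 559/(10.2·0.731354) = 74.9349 ≈ 74.93 kN.
ΣF_x = 0: A_x − T·cos47° = 0 → A_x = 74.9349 × 0.681998 = 51.11 kN.
ΣF_y = 0: A_y + T·sin47° − 45 − 25 − 30 = 0 → A_y = 100 − 74.9349 × 0.731354 = 45.20 kN.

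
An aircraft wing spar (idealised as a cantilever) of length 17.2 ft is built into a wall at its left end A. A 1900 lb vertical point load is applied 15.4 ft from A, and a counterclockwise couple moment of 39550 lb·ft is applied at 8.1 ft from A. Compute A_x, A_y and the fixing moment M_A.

A_x = 0, A_y = 1900 lb, M_A = -10290 lb·ft

ΣF_x = 0: A_x = 0.
ΣF_y = 0: A_y − 1900 = 0 → A_y = 1900 lb.
ΣM about A: M_A − 1900·15.4 + 39550 = 0 → M_A = -10290 lb·ft.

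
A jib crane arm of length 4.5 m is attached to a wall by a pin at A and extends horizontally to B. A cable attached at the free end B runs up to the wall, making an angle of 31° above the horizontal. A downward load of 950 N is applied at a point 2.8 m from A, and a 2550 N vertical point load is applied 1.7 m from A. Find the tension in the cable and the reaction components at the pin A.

T = 3018 N, A_x = 2587 N, A_y = 1946 N

ΣM about A: T·sin31°·4.5 − 950·2.8 − 2550·1.7 = 0 → T = 6995/(4.5·0.515038) = 3018.12 ≈ 3018 N.
ΣF_x = 0: A_x − T·cos31° = 0 → A_x = 3018.12 × 0.857167 = 2587 N.
ΣF_y = 0: A_y + T·sin31° − 950 − 2550 = 0 → A_y = 3500 − 3018.12 × 0.515038 = 1946 N.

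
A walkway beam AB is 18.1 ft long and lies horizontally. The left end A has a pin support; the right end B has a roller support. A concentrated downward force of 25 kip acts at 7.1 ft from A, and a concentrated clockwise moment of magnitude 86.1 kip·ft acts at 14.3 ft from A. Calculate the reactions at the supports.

A_x = 0, A_y = 10.44 kip, B_y = 14.56 kip

Taking moments about A: B_y·18.1 − 25·7.1 − 86.1 = 0 → B_y = 263.6/18.1 = 14.5635 ≈ 14.56 kip.
ΣF_y = 0: A_y + 14.5635 − 25 = 0 → A_y = 10.44 kip.
ΣF_x = 0: no horizontal applied forces, so A_x = 0.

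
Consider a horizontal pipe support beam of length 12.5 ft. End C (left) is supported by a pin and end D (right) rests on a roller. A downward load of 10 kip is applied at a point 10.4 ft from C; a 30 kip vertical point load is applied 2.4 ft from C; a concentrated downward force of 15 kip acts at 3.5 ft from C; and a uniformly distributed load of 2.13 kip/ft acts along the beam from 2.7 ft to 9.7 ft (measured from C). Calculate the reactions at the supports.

C_x = 0, C_y = 44.23 kip, D_y = 25.68 kip

Resultant of the distributed load: 2.13 × 7 = 14.91 kip at 6.2 ft from C.
Taking moments about C: D_y·12.5 − 10·10.4 − 30·2.4 − 15·3.5 − (2.13·7)·6.2 = 0 → D_y = 320.942/12.5 = 25.6754 ≈ 25.68 kip.
ΣF_y = 0: C_y + 25.6754 − 10 − 30 − 15 − 2.13·7 = 0 → C_y = 44.23 kip.
ΣF_x = 0: no horizontal applied forces, so C_x = 0.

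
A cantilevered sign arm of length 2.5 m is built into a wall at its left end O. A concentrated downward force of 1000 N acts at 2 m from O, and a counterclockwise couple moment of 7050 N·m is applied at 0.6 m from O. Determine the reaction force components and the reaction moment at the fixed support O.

ΣF_x = 0: O_x = 0.
ΣF_y = 0: O_y − 1000 = 0 → O_y = 1000 N.
ΣM about O: M_O − 1000·2 + 7050 = 0 → M_O = -5050 N·m.

O_x = 0, O_y = 1000 N, M_O = -5050 N·m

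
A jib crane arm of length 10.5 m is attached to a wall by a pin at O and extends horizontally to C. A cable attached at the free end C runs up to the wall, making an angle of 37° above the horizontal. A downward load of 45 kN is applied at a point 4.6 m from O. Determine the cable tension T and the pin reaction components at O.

ΣM about O: T·sin37°·10.5 − 45·4.6 = 0 → T = 207/(10.5·0.601815) = 32.758 ≈ 32.76 kN.
ΣF_x = 0: O_x − T·cos37° = 0 → O_x = 32.758 × 0.798636 = 26.16 kN.
ΣF_y = 0: O_y + T·sin37° − 45 = 0 → O_y = 45 − 32.758 × 0.601815 = 25.29 kN.

T = 32.76 kN, O_x = 26.16 kN, O_y = 25.29 kN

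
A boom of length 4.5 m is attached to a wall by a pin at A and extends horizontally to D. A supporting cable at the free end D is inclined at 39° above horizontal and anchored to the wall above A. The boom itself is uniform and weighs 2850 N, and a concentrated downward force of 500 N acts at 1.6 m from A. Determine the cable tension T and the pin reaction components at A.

T = 2547 N, A_x = 1979 N, A_y = 1747 N

ΣM about A: T·sin39°·4.5 − 2850·2.25 − 500·1.6 = 0 → T = 7212.5/(4.5·0.62932) = 2546.84 ≈ 2547 N.
ΣF_x = 0: A_x − T·cos39° = 0 → A_x = 2546.84 × 0.777146 = 1979 N.
ΣF_y = 0: A_y + T·sin39° − 2850 − 500 = 0 → A_y = 3350 − 2546.84 × 0.62932 = 1747 N.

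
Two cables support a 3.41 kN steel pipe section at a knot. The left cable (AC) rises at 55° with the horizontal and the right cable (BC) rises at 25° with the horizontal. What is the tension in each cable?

ΣF_x = 0: −T_AC·cos55° + T_BC·cos25° = 0 → T_BC = 0.632872·T_AC.
ΣF_y = 0: T_AC·sin55° + T_BC·sin25° = 3.41.
Substitute: T_AC·(0.819152 + 0.632872·0.422618) = 3.41 → T_AC = 3.13819 ≈ 3.138 kN.
Then T_BC = 0.632872 × 3.13819 = 1.986 kN.

T_AC = 3.138 kN, T_BC = 1.986 kN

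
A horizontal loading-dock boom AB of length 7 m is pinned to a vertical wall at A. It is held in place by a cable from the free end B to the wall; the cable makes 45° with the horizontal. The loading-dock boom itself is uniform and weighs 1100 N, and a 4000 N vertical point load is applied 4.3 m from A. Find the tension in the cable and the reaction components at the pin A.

ΣM about A: T·sin45°·7 − 1100·3.5 − 4000·4.3 = 0 → T = 21050/(7·0.707107) = 4252.74 ≈ 4253 N.
ΣF_x = 0: A_x − T·cos45° = 0 → A_x = 4252.74 × 0.707107 = 3007 N.
ΣF_y = 0: A_y + T·sin45° − 1100 − 4000 = 0 → A_y = 5100 − 4252.74 × 0.707107 = 2093 N.

T = 4253 N, A_x = 3007 N, A_y = 2093 N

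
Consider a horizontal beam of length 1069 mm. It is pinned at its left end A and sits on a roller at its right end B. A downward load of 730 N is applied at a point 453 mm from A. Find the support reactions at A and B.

A_x = 0, A_y = 420.7 N, B_y = 309.3 N

Moments about A: B_y·1069 − 730·453 = 0 → B_y = 330690/1069 = 309.345 ≈ 309.3 N.
ΣF_y = 0: A_y + 309.345 − 730 = 0 → A_y = 420.7 N.
ΣF_x = 0: no horizontal applied forces, so A_x = 0.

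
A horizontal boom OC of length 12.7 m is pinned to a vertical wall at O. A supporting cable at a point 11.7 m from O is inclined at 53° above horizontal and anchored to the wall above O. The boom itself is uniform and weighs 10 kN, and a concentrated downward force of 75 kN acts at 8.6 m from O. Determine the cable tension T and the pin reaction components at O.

ΣM about O: T·sin53°·11.7 − 10·6.35 − 75·8.6 = 0 → T = 708.5/(11.7·0.798636) = 75.8237 ≈ 75.82 kN.
ΣF_x = 0: O_x − T·cos53° = 0 → O_x = 75.8237 × 0.601815 = 45.63 kN.
ΣF_y = 0: O_y + T·sin53° − 10 − 75 = 0 → O_y = 85 − 75.8237 × 0.798636 = 24.44 kN.

T = 75.82 kN, O_x = 45.63 kN, O_y = 24.44 kN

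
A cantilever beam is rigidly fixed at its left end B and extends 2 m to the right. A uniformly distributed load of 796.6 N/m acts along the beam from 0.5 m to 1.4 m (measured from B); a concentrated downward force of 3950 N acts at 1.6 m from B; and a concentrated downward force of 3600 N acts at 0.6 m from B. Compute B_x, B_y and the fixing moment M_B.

B_x = 0, B_y = 8267 N, M_B = 9161 N·m

Resultant of the distributed load: 796.6 × 0.9 = 716.94 N at 0.95 m from B.
ΣF_x = 0: B_x = 0.
ΣF_y = 0: B_y − 796.6·0.9 − 3950 − 3600 = 0 → B_y = 8267 N.
ΣM about B: M_B − (796.6·0.9)·0.95 − 3950·1.6 − 3600·0.6 = 0 → M_B = 9161 N·m.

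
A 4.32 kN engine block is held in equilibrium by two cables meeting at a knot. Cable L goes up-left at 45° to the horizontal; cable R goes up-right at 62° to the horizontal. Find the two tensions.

T_L = 2.121 kN, T_R = 3.194 kN

ΣF_x = 0: −T_L·cos45° + T_R·cos62° = 0 → T_R = 1.50618·T_L.
ΣF_y = 0: T_L·sin45° + T_R·sin62° = 4.32.
Substitute: T_L·(0.707107 + 1.50618·0.882948) = 4.32 → T_L = 2.12078 ≈ 2.121 kN.
Then T_R = 1.50618 × 2.12078 = 3.194 kN.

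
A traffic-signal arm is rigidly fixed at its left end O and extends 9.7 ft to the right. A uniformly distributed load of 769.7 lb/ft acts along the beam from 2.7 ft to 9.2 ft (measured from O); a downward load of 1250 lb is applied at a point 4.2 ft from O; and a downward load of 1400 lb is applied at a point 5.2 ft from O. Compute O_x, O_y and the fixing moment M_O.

Resultant of the distributed load: 769.7 × 6.5 = 5003.05 lb at 5.95 ft from O.
ΣF_x = 0: O_x = 0.
ΣF_y = 0: O_y − 769.7·6.5 − 1250 − 1400 = 0 → O_y = 7653 lb.
ΣM about O: M_O − (769.7·6.5)·5.95 − 1250·4.2 − 1400·5.2 = 0 → M_O = 42300 lb·ft.

O_x = 0, O_y = 7653 lb, M_O = 42300 lb·ft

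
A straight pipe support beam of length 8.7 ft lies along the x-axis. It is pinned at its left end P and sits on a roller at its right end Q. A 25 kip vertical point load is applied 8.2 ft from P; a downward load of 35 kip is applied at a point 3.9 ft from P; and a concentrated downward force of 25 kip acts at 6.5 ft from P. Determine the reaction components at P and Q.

ΣM about P: Q_y·8.7 − 25·8.2 − 35·3.9 − 25·6.5 = 0 → Q_y = 504/8.7 = 57.931 ≈ 57.93 kip.
ΣF_y = 0: P_y + 57.931 − 25 − 35 − 25 = 0 → P_y = 27.07 kip.
ΣF_x = 0: no horizontal applied forces, so P_x = 0.

P_x = 0, P_y = 27.07 kip, Q_y = 57.93 kip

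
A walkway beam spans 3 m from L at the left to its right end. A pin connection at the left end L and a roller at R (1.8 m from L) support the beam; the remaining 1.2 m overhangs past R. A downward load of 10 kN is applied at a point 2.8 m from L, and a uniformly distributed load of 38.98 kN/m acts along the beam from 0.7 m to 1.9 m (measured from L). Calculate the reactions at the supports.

L_x = 0, L_y = 7.438 kN, R_y = 49.34 kN

Resultant of the distributed load: 38.98 × 1.2 = 46.776 kN at 1.3 m from L.
Taking moments about L: R_y·1.8 − 10·2.8 − (38.98·1.2)·1.3 = 0 → R_y = 88.8088/1.8 = 49.3382 ≈ 49.34 kN.
ΣF_y = 0: L_y + 49.3382 − 10 − 38.98·1.2 = 0 → L_y = 7.438 kN.
ΣF_x = 0: no horizontal applied forces, so L_x = 0.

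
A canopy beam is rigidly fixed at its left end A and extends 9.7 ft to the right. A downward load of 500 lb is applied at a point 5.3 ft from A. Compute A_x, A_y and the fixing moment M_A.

A_x = 0, A_y = 500.0 lb, M_A = 2650 lb·ft

ΣF_x = 0: A_x = 0.
ΣF_y = 0: A_y − 500 = 0 → A_y = 500.0 lb.
ΣM about A: M_A − 500·5.3 = 0 → M_A = 2650 lb·ft.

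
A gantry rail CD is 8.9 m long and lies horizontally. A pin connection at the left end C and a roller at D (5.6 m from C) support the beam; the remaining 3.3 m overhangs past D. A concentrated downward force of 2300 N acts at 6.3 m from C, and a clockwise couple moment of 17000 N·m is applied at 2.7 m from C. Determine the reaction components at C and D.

Moments about C: D_y·5.6 − 2300·6.3 − 17000 = 0 → D_y = 31490/5.6 = 5623.21 ≈ 5623 N.
ΣF_y = 0: C_y + 5623.21 − 2300 = 0 → C_y = -3323 N.
ΣF_x = 0: no horizontal applied forces, so C_x = 0.

C_x = 0, C_y = -3323 N, D_y = 5623 N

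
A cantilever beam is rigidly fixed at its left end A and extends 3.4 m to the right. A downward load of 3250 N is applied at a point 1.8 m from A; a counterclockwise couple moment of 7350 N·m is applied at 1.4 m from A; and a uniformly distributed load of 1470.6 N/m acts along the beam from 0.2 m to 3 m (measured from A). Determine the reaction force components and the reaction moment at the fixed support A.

A_x = 0, A_y = 7368 N, M_A = 5088 N·m

Resultant of the distributed load: 1470.6 × 2.8 = 4117.68 N at 1.6 m from A.
ΣF_x = 0: A_x = 0.
ΣF_y = 0: A_y − 3250 − 1470.6·2.8 = 0 → A_y = 7368 N.
ΣM about A: M_A − 3250·1.8 + 7350 − (1470.6·2.8)·1.6 = 0 → M_A = 5088 N·m.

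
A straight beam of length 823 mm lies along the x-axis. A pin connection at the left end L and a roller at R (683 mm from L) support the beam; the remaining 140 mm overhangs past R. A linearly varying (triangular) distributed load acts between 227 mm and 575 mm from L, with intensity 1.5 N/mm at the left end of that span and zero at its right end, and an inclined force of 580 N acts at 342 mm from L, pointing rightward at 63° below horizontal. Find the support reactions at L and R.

Resultant of the triangular load: ½ × 1.5 × 348 = 261 N, acting at 343 mm from L (one-third of the span from the peak).
ΣM about L: R_y·683 − (½·1.5·348)·343 − 580·sin63°·342 = 0 → R_y = 266263/683 = 389.843 ≈ 389.8 N.
ΣF_y = 0: L_y + 389.843 − ½·1.5·348 − 580·sin63° = 0 → L_y = 387.9 N.
ΣF_x = 0: L_x + 580·cos63° = 0 → L_x = -263.3 N.

L_x = -263.3 N, L_y = 387.9 N, R_y = 389.8 N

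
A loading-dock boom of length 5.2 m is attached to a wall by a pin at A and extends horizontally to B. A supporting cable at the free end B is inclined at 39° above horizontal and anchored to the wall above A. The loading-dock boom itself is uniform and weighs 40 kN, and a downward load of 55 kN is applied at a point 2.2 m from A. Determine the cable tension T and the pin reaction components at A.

ΣM about A: T·sin39°·5.2 − 40·2.6 − 55·2.2 = 0 → T = 225/(5.2·0.62932) = 68.7555 ≈ 68.76 kN.
ΣF_x = 0: A_x − T·cos39° = 0 → A_x = 68.7555 × 0.777146 = 53.43 kN.
ΣF_y = 0: A_y + T·sin39° − 40 − 55 = 0 → A_y = 95 − 68.7555 × 0.62932 = 51.73 kN.

T = 68.76 kN, A_x = 53.43 kN, A_y = 51.73 kN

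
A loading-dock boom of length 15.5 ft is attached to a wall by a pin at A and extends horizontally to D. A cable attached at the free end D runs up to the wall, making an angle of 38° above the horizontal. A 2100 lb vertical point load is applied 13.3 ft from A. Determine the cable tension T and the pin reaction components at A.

T = 2927 lb, A_x = 2306 lb, A_y = 298.1 lb

ΣM about A: T·sin38°·15.5 − 2100·13.3 = 0 → T = 27930/(15.5·0.615661) = 2926.83 ≈ 2927 lb.
ΣF_x = 0: A_x − T·cos38° = 0 → A_x = 2926.83 × 0.788011 = 2306 lb.
ΣF_y = 0: A_y + T·sin38° − 2100 = 0 → A_y = 2100 − 2926.83 × 0.615661 = 298.1 lb.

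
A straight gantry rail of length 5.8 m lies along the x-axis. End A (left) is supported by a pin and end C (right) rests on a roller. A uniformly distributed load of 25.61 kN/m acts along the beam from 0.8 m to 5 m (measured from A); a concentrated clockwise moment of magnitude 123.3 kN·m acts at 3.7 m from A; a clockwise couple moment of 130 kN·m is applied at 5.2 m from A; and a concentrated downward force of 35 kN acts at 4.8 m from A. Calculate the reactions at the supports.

Resultant of the distributed load: 25.61 × 4.2 = 107.562 kN at 2.9 m from A.
ΣM about A: C_y·5.8 − (25.61·4.2)·2.9 − 123.3 − 130 − 35·4.8 = 0 → C_y = 733.2298/5.8 = 126.419 ≈ 126.4 kN.
ΣF_y = 0: A_y + 126.419 − 25.61·4.2 − 35 = 0 → A_y = 16.14 kN.
ΣF_x = 0: no horizontal applied forces, so A_x = 0.

A_x = 0, A_y = 16.14 kN, C_y = 126.4 kN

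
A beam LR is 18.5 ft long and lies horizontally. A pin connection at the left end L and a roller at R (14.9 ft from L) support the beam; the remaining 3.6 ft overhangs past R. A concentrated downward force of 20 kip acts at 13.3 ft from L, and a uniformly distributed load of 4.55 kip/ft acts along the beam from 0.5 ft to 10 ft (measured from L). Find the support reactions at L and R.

Resultant of the distributed load: 4.55 × 9.5 = 43.225 kip at 5.25 ft from L.
Moments about L: R_y·14.9 − 20·13.3 − (4.55·9.5)·5.25 = 0 → R_y = 492.93125/14.9 = 33.0826 ≈ 33.08 kip.
ΣF_y = 0: L_y + 33.0826 − 20 − 4.55·9.5 = 0 → L_y = 30.14 kip.
ΣF_x = 0: no horizontal applied forces, so L_x = 0.

L_x = 0, L_y = 30.14 kip, R_y = 33.08 kip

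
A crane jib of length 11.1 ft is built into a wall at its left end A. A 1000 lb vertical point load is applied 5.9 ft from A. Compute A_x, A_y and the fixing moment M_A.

A_x = 0, A_y = 1000 lb, M_A = 5900 lb·ft

ΣF_x = 0: A_x = 0.
ΣF_y = 0: A_y − 1000 = 0 → A_y = 1000 lb.
ΣM about A: M_A − 1000·5.9 = 0 → M_A = 5900 lb·ft.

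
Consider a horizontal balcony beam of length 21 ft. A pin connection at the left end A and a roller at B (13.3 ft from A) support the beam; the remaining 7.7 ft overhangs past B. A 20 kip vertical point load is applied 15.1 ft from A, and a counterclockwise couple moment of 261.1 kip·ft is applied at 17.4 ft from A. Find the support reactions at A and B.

Taking moments about A: B_y·13.3 − 20·15.1 + 261.1 = 0 → B_y = 40.9/13.3 = 3.07519 ≈ 3.075 kip.
ΣF_y = 0: A_y + 3.07519 − 20 = 0 → A_y = 16.92 kip.
ΣF_x = 0: no horizontal applied forces, so A_x = 0.

A_x = 0, A_y = 16.92 kip, B_y = 3.075 kip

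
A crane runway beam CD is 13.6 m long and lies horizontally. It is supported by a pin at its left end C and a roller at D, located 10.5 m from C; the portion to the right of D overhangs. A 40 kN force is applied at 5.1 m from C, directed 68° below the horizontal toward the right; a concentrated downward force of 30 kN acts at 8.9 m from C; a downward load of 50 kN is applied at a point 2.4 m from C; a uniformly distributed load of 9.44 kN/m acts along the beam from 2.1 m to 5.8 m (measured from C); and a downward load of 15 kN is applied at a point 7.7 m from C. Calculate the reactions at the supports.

Resultant of the distributed load: 9.44 × 3.7 = 34.928 kN at 3.95 m from C.
ΣM about C: D_y·10.5 − 40·sin68°·5.1 − 30·8.9 − 50·2.4 − (9.44·3.7)·3.95 − 15·7.7 = 0 → D_y = 829.611/10.5 = 79.0106 ≈ 79.01 kN.
ΣF_y = 0: C_y + 79.0106 − 40·sin68° − 30 − 50 − 9.44·3.7 − 15 = 0 → C_y = 88.00 kN.
ΣF_x = 0: C_x + 40·cos68° = 0 → C_x = -14.98 kN.

C_x = -14.98 kN, C_y = 88.00 kN, D_y = 79.01 kN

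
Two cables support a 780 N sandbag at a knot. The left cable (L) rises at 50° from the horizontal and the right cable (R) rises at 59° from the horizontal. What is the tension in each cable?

T_L = 424.9 N, T_R = 530.3 N

ΣF_x = 0: −T_L·cos50° + T_R·cos59° = 0 → T_R = 1.24804·T_L.
ΣF_y = 0: T_L·sin50° + T_R·sin59° = 780.
Substitute: T_L·(0.766044 + 1.24804·0.857167) = 780 → T_L = 424.878 ≈ 424.9 N.
Then T_R = 1.24804 × 424.878 = 530.3 N.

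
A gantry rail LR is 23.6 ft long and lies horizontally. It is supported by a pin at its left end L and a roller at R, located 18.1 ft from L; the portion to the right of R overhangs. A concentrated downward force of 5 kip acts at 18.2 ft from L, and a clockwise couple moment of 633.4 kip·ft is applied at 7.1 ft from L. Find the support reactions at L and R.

L_x = 0, L_y = -35.02 kip, R_y = 40.02 kip

Moments about L: R_y·18.1 − 5·18.2 − 633.4 = 0 → R_y = 724.4/18.1 = 40.0221 ≈ 40.02 kip.
ΣF_y = 0: L_y + 40.0221 − 5 = 0 → L_y = -35.02 kip.
ΣF_x = 0: no horizontal applied forces, so L_x = 0.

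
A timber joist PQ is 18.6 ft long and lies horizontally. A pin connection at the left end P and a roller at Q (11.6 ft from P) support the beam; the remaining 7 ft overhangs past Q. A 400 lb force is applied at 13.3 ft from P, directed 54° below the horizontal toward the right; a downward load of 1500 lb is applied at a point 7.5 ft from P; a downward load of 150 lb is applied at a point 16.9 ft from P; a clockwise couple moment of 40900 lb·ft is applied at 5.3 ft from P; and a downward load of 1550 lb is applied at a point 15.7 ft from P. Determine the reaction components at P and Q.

Moments about P: Q_y·11.6 − 400·sin54°·13.3 − 1500·7.5 − 150·16.9 − 40900 − 1550·15.7 = 0 → Q_y = 83324/11.6 = 7183.1 ≈ 7183 lb.
ΣF_y = 0: P_y + 7183.1 − 400·sin54° − 1500 − 150 − 1550 = 0 → P_y = -3659 lb.
ΣF_x = 0: P_x + 400·cos54° = 0 → P_x = -235.1 lb.

P_x = -235.1 lb, P_y = -3659 lb, Q_y = 7183 lb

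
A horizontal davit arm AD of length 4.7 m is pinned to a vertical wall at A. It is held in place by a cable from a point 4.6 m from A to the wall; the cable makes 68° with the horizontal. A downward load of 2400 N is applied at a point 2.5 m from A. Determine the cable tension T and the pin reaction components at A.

T = 1407 N, A_x = 527.0 N, A_y = 1096 N

ΣM about A: T·sin68°·4.6 − 2400·2.5 = 0 → T = 6000/(4.6·0.927184) = 1406.78 ≈ 1407 N.
ΣF_x = 0: A_x − T·cos68° = 0 → A_x = 1406.78 × 0.374607 = 527.0 N.
ΣF_y = 0: A_y + T·sin68° − 2400 = 0 → A_y = 2400 − 1406.78 × 0.927184 = 1096 N.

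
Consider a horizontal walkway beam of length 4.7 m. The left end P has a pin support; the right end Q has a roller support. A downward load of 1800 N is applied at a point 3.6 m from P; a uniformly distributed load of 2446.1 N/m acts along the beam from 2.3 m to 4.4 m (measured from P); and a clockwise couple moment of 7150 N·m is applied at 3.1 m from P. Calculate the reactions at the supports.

P_x = 0, P_y = 375.5 N, Q_y = 6561 N

Resultant of the distributed load: 2446.1 × 2.1 = 5136.81 N at 3.35 m from P.
Moments about P: Q_y·4.7 − 1800·3.6 − (2446.1·2.1)·3.35 − 7150 = 0 → Q_y = 30838.3135/4.7 = 6561.34 ≈ 6561 N.
ΣF_y = 0: P_y + 6561.34 − 1800 − 2446.1·2.1 = 0 → P_y = 375.5 N.
ΣF_x = 0: no horizontal applied forces, so P_x = 0.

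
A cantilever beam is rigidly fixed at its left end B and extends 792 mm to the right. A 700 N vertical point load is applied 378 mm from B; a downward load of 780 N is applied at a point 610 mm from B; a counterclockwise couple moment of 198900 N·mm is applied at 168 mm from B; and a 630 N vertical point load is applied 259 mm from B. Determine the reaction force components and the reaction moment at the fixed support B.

ΣF_x = 0: B_x = 0.
ΣF_y = 0: B_y − 700 − 780 − 630 = 0 → B_y = 2110 N.
ΣM about B: M_B − 700·378 − 780·610 + 198900 − 630·259 = 0 → M_B = 704700 N·mm.

B_x = 0, B_y = 2110 N, M_B = 704700 N·mm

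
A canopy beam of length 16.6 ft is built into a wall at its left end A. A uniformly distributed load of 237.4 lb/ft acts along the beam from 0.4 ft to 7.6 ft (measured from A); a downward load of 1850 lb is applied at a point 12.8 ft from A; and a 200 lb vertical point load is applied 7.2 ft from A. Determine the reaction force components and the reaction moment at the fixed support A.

Resultant of the distributed load: 237.4 × 7.2 = 1709.28 lb at 4 ft from A.
ΣF_x = 0: A_x = 0.
ΣF_y = 0: A_y − 237.4·7.2 − 1850 − 200 = 0 → A_y = 3759 lb.
ΣM about A: M_A − (237.4·7.2)·4 − 1850·12.8 − 200·7.2 = 0 → M_A = 31960 lb·ft.

A_x = 0, A_y = 3759 lb, M_A = 31960 lb·ft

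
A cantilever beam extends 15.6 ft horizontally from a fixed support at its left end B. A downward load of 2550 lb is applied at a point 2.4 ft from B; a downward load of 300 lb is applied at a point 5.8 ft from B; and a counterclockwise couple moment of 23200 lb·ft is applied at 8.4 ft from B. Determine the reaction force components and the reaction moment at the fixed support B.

B_x = 0, B_y = 2850 lb, M_B = -15340 lb·ft

ΣF_x = 0: B_x = 0.
ΣF_y = 0: B_y − 2550 − 300 = 0 → B_y = 2850 lb.
ΣM about B: M_B − 2550·2.4 − 300·5.8 + 23200 = 0 → M_B = -15340 lb·ft.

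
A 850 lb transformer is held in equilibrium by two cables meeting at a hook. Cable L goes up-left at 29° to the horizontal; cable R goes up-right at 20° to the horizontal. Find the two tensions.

ΣF_x = 0: −T_L·cos29° + T_R·cos20° = 0 → T_R = 0.930751·T_L.
ΣF_y = 0: T_L·sin29° + T_R·sin20° = 850.
Substitute: T_L·(0.48481 + 0.930751·0.34202) = 850 → T_L = 1058.34 ≈ 1058 lb.
Then T_R = 0.930751 × 1058.34 = 985.1 lb.

T_L = 1058 lb, T_R = 985.1 lb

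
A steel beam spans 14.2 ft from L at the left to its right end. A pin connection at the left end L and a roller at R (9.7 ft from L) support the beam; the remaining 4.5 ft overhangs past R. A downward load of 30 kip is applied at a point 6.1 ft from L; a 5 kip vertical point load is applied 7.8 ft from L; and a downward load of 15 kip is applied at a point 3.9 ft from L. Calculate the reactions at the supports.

Taking moments about L: R_y·9.7 − 30·6.1 − 5·7.8 − 15·3.9 = 0 → R_y = 280.5/9.7 = 28.9175 ≈ 28.92 kip.
ΣF_y = 0: L_y + 28.9175 − 30 − 5 − 15 = 0 → L_y = 21.08 kip.
ΣF_x = 0: no horizontal applied forces, so L_x = 0.

L_x = 0, L_y = 21.08 kip, R_y = 28.92 kip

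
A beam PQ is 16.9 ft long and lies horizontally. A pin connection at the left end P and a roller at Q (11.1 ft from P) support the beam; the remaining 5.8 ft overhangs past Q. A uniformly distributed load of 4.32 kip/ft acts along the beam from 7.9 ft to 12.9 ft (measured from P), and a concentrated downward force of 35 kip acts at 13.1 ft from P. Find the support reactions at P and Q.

Resultant of the distributed load: 4.32 × 5 = 21.6 kip at 10.4 ft from P.
ΣM about P: Q_y·11.1 − (4.32·5)·10.4 − 35·13.1 = 0 → Q_y = 683.14/11.1 = 61.5441 ≈ 61.54 kip.
ΣF_y = 0: P_y + 61.5441 − 4.32·5 − 35 = 0 → P_y = -4.944 kip.
ΣF_x = 0: no horizontal applied forces, so P_x = 0.

P_x = 0, P_y = -4.944 kip, Q_y = 61.54 kip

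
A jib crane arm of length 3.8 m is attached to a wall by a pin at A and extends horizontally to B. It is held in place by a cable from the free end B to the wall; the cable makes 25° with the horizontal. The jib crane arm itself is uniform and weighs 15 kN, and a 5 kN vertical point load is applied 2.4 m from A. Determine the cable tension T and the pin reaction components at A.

ΣM about A: T·sin25°·3.8 − 15·1.9 − 5·2.4 = 0 → T = 40.5/(3.8·0.422618) = 25.2187 ≈ 25.22 kN.
ΣF_x = 0: A_x − T·cos25° = 0 → A_x = 25.2187 × 0.906308 = 22.86 kN.
ΣF_y = 0: A_y + T·sin25° − 15 − 5 = 0 → A_y = 20 − 25.2187 × 0.422618 = 9.342 kN.

T = 25.22 kN, A_x = 22.86 kN, A_y = 9.342 kN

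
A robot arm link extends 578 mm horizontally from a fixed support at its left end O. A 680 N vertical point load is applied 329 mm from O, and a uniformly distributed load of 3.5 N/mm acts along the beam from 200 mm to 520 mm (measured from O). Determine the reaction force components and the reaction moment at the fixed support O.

O_x = 0, O_y = 1800 N, M_O = 626900 N·mm

Resultant of the distributed load: 3.5 × 320 = 1120 N at 360 mm from O.
ΣF_x = 0: O_x = 0.
ΣF_y = 0: O_y − 680 − 3.5·320 = 0 → O_y = 1800 N.
ΣM about O: M_O − 680·329 − (3.5·320)·360 = 0 → M_O = 626900 N·mm.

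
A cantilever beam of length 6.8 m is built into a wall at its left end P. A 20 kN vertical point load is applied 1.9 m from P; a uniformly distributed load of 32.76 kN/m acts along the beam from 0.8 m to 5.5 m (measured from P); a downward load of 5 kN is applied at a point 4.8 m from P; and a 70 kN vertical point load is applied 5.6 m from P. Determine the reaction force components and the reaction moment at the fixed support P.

P_x = 0, P_y = 249.0 kN, M_P = 939.0 kN·m

Resultant of the distributed load: 32.76 × 4.7 = 153.972 kN at 3.15 m from P.
ΣF_x = 0: P_x = 0.
ΣF_y = 0: P_y − 20 − 32.76·4.7 − 5 − 70 = 0 → P_y = 249.0 kN.
ΣM about P: M_P − 20·1.9 − (32.76·4.7)·3.15 − 5·4.8 − 70·5.6 = 0 → M_P = 939.0 kN·m.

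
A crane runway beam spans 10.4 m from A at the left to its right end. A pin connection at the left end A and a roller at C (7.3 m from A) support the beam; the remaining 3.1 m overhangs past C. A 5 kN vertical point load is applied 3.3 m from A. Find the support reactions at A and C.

Taking moments about A: C_y·7.3 − 5·3.3 = 0 → C_y = 16.5/7.3 = 2.26027 ≈ 2.260 kN.
ΣF_y = 0: A_y + 2.26027 − 5 = 0 → A_y = 2.740 kN.
ΣF_x = 0: no horizontal applied forces, so A_x = 0.

A_x = 0, A_y = 2.740 kN, C_y = 2.260 kN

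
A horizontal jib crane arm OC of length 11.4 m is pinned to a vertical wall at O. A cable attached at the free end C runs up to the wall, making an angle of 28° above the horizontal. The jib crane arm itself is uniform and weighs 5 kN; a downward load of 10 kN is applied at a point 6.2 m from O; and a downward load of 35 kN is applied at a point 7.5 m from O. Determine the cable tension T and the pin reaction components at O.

T = 65.96 kN, O_x = 58.24 kN, O_y = 19.04 kN

ΣM about O: T·sin28°·11.4 − 5·5.7 − 10·6.2 − 35·7.5 = 0 → T = 353/(11.4·0.469472) = 65.9569 ≈ 65.96 kN.
ΣF_x = 0: O_x − T·cos28° = 0 → O_x = 65.9569 × 0.882948 = 58.24 kN.
ΣF_y = 0: O_y + T·sin28° − 5 − 10 − 35 = 0 → O_y = 50 − 65.9569 × 0.469472 = 19.04 kN.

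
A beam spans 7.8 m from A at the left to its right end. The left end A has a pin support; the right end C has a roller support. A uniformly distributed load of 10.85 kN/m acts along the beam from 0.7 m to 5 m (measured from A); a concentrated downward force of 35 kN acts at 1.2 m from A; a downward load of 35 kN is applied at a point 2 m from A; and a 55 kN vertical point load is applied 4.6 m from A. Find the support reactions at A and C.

A_x = 0, A_y = 107.8 kN, C_y = 63.84 kN

Resultant of the distributed load: 10.85 × 4.3 = 46.655 kN at 2.85 m from A.
Taking moments about A: C_y·7.8 − (10.85·4.3)·2.85 − 35·1.2 − 35·2 − 55·4.6 = 0 → C_y = 497.96675/7.8 = 63.8419 ≈ 63.84 kN.
ΣF_y = 0: A_y + 63.8419 − 10.85·4.3 − 35 − 35 − 55 = 0 → A_y = 107.8 kN.
ΣF_x = 0: no horizontal applied forces, so A_x = 0.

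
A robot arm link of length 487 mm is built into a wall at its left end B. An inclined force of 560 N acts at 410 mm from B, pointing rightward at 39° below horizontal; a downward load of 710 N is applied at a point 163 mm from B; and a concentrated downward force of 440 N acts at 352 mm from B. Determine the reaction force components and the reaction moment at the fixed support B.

ΣF_x = 0: B_x + 560·cos39° = 0 → B_x = -435.2 N.
ΣF_y = 0: B_y − 560·sin39° − 710 − 440 = 0 → B_y = 1502 N.
ΣM about B: M_B − 560·sin39°·410 − 710·163 − 440·352 = 0 → M_B = 415100 N·mm.

B_x = -435.2 N, B_y = 1502 N, M_B = 415100 N·mm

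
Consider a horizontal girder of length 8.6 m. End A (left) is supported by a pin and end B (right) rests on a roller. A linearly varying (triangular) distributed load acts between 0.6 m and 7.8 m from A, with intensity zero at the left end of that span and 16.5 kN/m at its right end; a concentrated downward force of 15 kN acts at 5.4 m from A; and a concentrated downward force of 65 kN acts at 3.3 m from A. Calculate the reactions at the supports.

A_x = 0, A_y = 67.74 kN, B_y = 71.66 kN

Resultant of the triangular load: ½ × 16.5 × 7.2 = 59.4 kN, acting at 5.4 m from A (one-third of the span from the peak).
ΣM about A: B_y·8.6 − (½·16.5·7.2)·5.4 − 15·5.4 − 65·3.3 = 0 → B_y = 616.26/8.6 = 71.6581 ≈ 71.66 kN.
ΣF_y = 0: A_y + 71.6581 − ½·16.5·7.2 − 15 − 65 = 0 → A_y = 67.74 kN.
ΣF_x = 0: no horizontal applied forces, so A_x = 0.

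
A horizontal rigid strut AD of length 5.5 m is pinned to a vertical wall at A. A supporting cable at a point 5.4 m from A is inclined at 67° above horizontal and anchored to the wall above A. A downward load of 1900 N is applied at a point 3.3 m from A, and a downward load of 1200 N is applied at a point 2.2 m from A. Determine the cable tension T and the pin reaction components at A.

ΣM about A: T·sin67°·5.4 − 1900·3.3 − 1200·2.2 = 0 → T = 8910/(5.4·0.920505) = 1792.49 ≈ 1792 N.
ΣF_x = 0: A_x − T·cos67° = 0 → A_x = 1792.49 × 0.390731 = 700.4 N.
ΣF_y = 0: A_y + T·sin67° − 1900 − 1200 = 0 → A_y = 3100 − 1792.49 × 0.920505 = 1450 N.

T = 1792 N, A_x = 700.4 N, A_y = 1450 N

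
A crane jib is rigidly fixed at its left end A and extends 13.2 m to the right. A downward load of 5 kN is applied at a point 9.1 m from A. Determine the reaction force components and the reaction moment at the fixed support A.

A_x = 0, A_y = 5.000 kN, M_A = 45.50 kN·m

ΣF_x = 0: A_x = 0.
ΣF_y = 0: A_y − 5 = 0 → A_y = 5.000 kN.
ΣM about A: M_A − 5·9.1 = 0 → M_A = 45.50 kN·m.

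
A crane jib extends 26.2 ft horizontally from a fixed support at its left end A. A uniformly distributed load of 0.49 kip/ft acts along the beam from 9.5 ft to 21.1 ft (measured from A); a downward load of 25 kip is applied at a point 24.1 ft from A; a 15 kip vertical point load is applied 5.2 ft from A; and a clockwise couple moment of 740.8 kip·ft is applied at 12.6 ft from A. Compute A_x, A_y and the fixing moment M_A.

Resultant of the distributed load: 0.49 × 11.6 = 5.684 kip at 15.3 ft from A.
ΣF_x = 0: A_x = 0.
ΣF_y = 0: A_y − 0.49·11.6 − 25 − 15 = 0 → A_y = 45.68 kip.
ΣM about A: M_A − (0.49·11.6)·15.3 − 25·24.1 − 15·5.2 − 740.8 = 0 → M_A = 1508 kip·ft.

A_x = 0, A_y = 45.68 kip, M_A = 1508 kip·ft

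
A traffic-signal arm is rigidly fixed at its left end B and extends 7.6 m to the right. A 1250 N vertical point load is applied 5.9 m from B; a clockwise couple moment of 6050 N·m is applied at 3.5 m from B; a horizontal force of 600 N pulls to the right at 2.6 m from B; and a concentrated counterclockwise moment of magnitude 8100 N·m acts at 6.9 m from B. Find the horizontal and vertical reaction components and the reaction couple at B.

B_x = -600.0 N, B_y = 1250 N, M_B = 5325 N·m

ΣF_x = 0: B_x + 600 = 0 → B_x = -600.0 N.
ΣF_y = 0: B_y − 1250 = 0 → B_y = 1250 N.
ΣM about B: M_B − 1250·5.9 − 6050 + 8100 = 0 → M_B = 5325 N·m.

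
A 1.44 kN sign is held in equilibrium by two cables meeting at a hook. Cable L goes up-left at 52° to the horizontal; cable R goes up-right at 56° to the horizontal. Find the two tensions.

T_L = 0.8467 kN, T_R = 0.9322 kN

ΣF_x = 0: −T_L·cos52° + T_R·cos56° = 0 → T_R = 1.10098·T_L.
ΣF_y = 0: T_L·sin52° + T_R·sin56° = 1.44.
Substitute: T_L·(0.788011 + 1.10098·0.829038) = 1.44 → T_L = 0.846678 ≈ 0.8467 kN.
Then T_R = 1.10098 × 0.846678 = 0.9322 kN.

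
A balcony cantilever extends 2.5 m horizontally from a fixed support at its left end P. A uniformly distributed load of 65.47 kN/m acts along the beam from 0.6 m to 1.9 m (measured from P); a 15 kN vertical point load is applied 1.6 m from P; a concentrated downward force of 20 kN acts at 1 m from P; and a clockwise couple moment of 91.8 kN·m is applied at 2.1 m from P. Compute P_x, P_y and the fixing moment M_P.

P_x = 0, P_y = 120.1 kN, M_P = 242.2 kN·m

Resultant of the distributed load: 65.47 × 1.3 = 85.111 kN at 1.25 m from P.
ΣF_x = 0: P_x = 0.
ΣF_y = 0: P_y − 65.47·1.3 − 15 − 20 = 0 → P_y = 120.1 kN.
ΣM about P: M_P − (65.47·1.3)·1.25 − 15·1.6 − 20·1 − 91.8 = 0 → M_P = 242.2 kN·m.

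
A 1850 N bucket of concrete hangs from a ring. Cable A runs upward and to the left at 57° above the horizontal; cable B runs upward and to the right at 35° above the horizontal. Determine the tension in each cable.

ΣF_x = 0: −T_A·cos57° + T_B·cos35° = 0 → T_B = 0.664881·T_A.
ΣF_y = 0: T_A·sin57° + T_B·sin35° = 1850.
Substitute: T_A·(0.838671 + 0.664881·0.573576) = 1850 → T_A = 1516.36 ≈ 1516 N.
Then T_B = 0.664881 × 1516.36 = 1008 N.

T_A = 1516 N, T_B = 1008 N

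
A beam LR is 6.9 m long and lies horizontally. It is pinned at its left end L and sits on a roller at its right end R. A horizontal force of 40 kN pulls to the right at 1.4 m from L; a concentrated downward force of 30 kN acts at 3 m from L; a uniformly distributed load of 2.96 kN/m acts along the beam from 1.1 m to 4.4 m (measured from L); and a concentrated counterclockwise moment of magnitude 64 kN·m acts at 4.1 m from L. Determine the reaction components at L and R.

L_x = -40.00 kN, L_y = 32.11 kN, R_y = 7.661 kN

Resultant of the distributed load: 2.96 × 3.3 = 9.768 kN at 2.75 m from L.
Taking moments about L: R_y·6.9 − 30·3 − (2.96·3.3)·2.75 + 64 = 0 → R_y = 52.862/6.9 = 7.66116 ≈ 7.661 kN.
ΣF_y = 0: L_y + 7.66116 − 30 − 2.96·3.3 = 0 → L_y = 32.11 kN.
ΣF_x = 0: L_x + 40 = 0 → L_x = -40.00 kN.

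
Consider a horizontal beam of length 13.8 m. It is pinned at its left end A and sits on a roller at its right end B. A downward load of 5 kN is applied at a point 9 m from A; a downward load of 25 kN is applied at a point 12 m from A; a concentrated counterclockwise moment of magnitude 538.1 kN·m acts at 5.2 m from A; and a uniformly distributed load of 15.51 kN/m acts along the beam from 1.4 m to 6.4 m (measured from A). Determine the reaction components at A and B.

Resultant of the distributed load: 15.51 × 5 = 77.55 kN at 3.9 m from A.
ΣM about A: B_y·13.8 − 5·9 − 25·12 + 538.1 − (15.51·5)·3.9 = 0 → B_y = 109.345/13.8 = 7.92355 ≈ 7.924 kN.
ΣF_y = 0: A_y + 7.92355 − 5 − 25 − 15.51·5 = 0 → A_y = 99.63 kN.
ΣF_x = 0: no horizontal applied forces, so A_x = 0.

A_x = 0, A_y = 99.63 kN, B_y = 7.924 kN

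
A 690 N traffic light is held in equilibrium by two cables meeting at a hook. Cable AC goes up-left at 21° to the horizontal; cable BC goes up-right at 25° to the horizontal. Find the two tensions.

ΣF_x = 0: −T_AC·cos21° + T_BC·cos25° = 0 → T_BC = 1.03009·T_AC.
ΣF_y = 0: T_AC·sin21° + T_BC·sin25° = 690.
Substitute: T_AC·(0.358368 + 1.03009·0.422618) = 690 → T_AC = 869.343 ≈ 869.3 N.
Then T_BC = 1.03009 × 869.343 = 895.5 N.

T_AC = 869.3 N, T_BC = 895.5 N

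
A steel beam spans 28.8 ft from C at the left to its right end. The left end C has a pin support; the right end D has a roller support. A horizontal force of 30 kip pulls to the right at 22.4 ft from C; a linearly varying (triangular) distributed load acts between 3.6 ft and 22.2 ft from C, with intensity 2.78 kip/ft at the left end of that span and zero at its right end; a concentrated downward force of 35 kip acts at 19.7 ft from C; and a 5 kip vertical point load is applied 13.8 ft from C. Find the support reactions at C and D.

C_x = -30.00 kip, C_y = 30.72 kip, D_y = 35.13 kip

Resultant of the triangular load: ½ × 2.78 × 18.6 = 25.854 kip, acting at 9.8 ft from C (one-third of the span from the peak).
Taking moments about C: D_y·28.8 − (½·2.78·18.6)·9.8 − 35·19.7 − 5·13.8 = 0 → D_y = 1011.8692/28.8 = 35.1343 ≈ 35.13 kip.
ΣF_y = 0: C_y + 35.1343 − ½·2.78·18.6 − 35 − 5 = 0 → C_y = 30.72 kip.
ΣF_x = 0: C_x + 30 = 0 → C_x = -30.00 kip.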